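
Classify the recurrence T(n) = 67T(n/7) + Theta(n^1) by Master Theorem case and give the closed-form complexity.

Master Theorem for T(n) = 67T(n/7) + O(n^1):

a = 67, b = 7, c = 1
log_b(a) = log_7(67) = 2.1608

Case 1: c = 1 < log_7(67) = 2.1608
T(n) = O(n^(log_7 67))

For T(n) = 67T(n/7) + O(n^1): log_7(67) = 2.1608. This is Case 1 of the Master Theorem (c < log_b(a), work dominated by leaves), giving O(n^(log_7 67)).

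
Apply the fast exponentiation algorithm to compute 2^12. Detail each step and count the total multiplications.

Computing 2^12 by squaring (build up from 2^1; each line after the first costs one multiplication):

2^1 = 2
2^2 = (2^1)^2 = 2^2 = 4
2^3 = 2 * 2^2 = 2 * 4 = 8
2^6 = (2^3)^2 = 8^2 = 64
2^12 = (2^6)^2 = 64^2 = 4096

Result: 4096
Multiplications needed: 4 (4 lines after 2^1)

2^12 = 4096. Using exponentiation by squaring, this requires 4 multiplications. The key idea: if the exponent is even, square the half-power; if odd, multiply by the base once.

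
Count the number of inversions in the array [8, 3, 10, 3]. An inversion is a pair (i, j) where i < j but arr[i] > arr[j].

Finding inversions in [8, 3, 10, 3]:

(0, 1): arr[0]=8 > arr[1]=3
(0, 3): arr[0]=8 > arr[3]=3
(2, 3): arr[2]=10 > arr[3]=3

Total inversions: 3

The array has 3 inversion(s): (0,1), (0,3), (2,3). Each pair (i,j) satisfies i < j and arr[i] > arr[j].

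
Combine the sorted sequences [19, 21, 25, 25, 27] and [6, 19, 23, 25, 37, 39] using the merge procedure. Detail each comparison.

Merging process:

Compare 19 vs 6: take 6 from right. Merged: [6]
Compare 19 vs 19: take 19 from left. Merged: [6, 19]
Compare 21 vs 19: take 19 from right. Merged: [6, 19, 19]
Compare 21 vs 23: take 21 from left. Merged: [6, 19, 19, 21]
Compare 25 vs 23: take 23 from right. Merged: [6, 19, 19, 21, 23]
Compare 25 vs 25: take 25 from left. Merged: [6, 19, 19, 21, 23, 25]
Compare 25 vs 25: take 25 from left. Merged: [6, 19, 19, 21, 23, 25, 25]
Compare 27 vs 25: take 25 from right. Merged: [6, 19, 19, 21, 23, 25, 25, 25]
Compare 27 vs 37: take 27 from left. Merged: [6, 19, 19, 21, 23, 25, 25, 25, 27]
Append remaining from right: [37, 39]. Merged: [6, 19, 19, 21, 23, 25, 25, 25, 27, 37, 39]

Final merged array: [6, 19, 19, 21, 23, 25, 25, 25, 27, 37, 39]
Total comparisons: 9

The merged array is [6, 19, 19, 21, 23, 25, 25, 25, 27, 37, 39], requiring 9 comparisons. The merge step runs in O(n) time where n is the total number of elements.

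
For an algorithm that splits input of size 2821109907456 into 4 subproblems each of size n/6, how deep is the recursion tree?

For divide and conquer with division factor 6:

Problem sizes at each level:
Level 0: 2821109907456
Level 1: 470184984576
Level 2: 78364164096
Level 3: 13060694016
Level 4: 2176782336
Level 5: 362797056
Level 6: 60466176
Level 7: 10077696
Level 8: 1679616
Level 9: 279936
Level 10: 46656
Level 11: 7776
Level 12: 1296
Level 13: 216
Level 14: 36
Level 15: 6
Level 16: 1

The root is level 0 and the size-1 base case is level 16 (the tree spans levels 0 through 16, i.e. 17 levels counting the root), so the depth is the number of divisions: log_6(2821109907456) = 16

The recursion tree depth is log_6(2821109907456) = 16. At each level, the problem size is divided by 6, so it takes 16 divisions to reduce to a base case of size 1. The algorithm makes 4 recursive calls at each level.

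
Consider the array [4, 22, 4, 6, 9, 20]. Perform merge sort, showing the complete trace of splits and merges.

Merge sort trace:

Split: [4, 22, 4, 6, 9, 20] -> [4, 22, 4] and [6, 9, 20]
  Split: [4, 22, 4] -> [4] and [22, 4]
    Split: [22, 4] -> [22] and [4]
    Merge: [22] + [4] -> [4, 22]
  Merge: [4] + [4, 22] -> [4, 4, 22]
  Split: [6, 9, 20] -> [6] and [9, 20]
    Split: [9, 20] -> [9] and [20]
    Merge: [9] + [20] -> [9, 20]
  Merge: [6] + [9, 20] -> [6, 9, 20]
Merge: [4, 4, 22] + [6, 9, 20] -> [4, 4, 6, 9, 20, 22]

Final sorted array: [4, 4, 6, 9, 20, 22]

The merge sort proceeds by recursively splitting the array and merging sorted halves.
After all merges, the sorted array is [4, 4, 6, 9, 20, 22].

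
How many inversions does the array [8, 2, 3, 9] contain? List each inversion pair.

Finding inversions in [8, 2, 3, 9]:

(0, 1): arr[0]=8 > arr[1]=2
(0, 2): arr[0]=8 > arr[2]=3

Total inversions: 2

The array has 2 inversion(s): (0,1), (0,2). Each pair (i,j) satisfies i < j and arr[i] > arr[j].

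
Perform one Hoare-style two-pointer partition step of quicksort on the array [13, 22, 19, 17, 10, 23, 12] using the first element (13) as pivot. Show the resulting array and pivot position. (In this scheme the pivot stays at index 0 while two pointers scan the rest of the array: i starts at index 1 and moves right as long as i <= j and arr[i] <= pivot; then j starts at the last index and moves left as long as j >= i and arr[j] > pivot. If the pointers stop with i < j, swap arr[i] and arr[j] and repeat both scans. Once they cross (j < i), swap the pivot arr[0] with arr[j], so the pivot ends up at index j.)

Hoare-style two-pointer partition with pivot = 13:

Initial array: [13, 22, 19, 17, 10, 23, 12]

Pointers start at i = 1, j = 6.
i stops at index 1 (arr[1]=22 > 13), j stops at index 6 (arr[6]=12 <= 13): swap arr[1] and arr[6], array becomes [13, 12, 19, 17, 10, 23, 22]
i stops at index 2 (arr[2]=19 > 13), j stops at index 4 (arr[4]=10 <= 13): swap arr[2] and arr[4], array becomes [13, 12, 10, 17, 19, 23, 22]
i ends at 3, j ends at 2: the pointers have crossed (j < i), so scanning stops.

Swap pivot arr[0] with arr[2] to place pivot at position 2: [10, 12, 13, 17, 19, 23, 22]
Pivot position: 2

After partitioning with pivot 13, the array becomes [10, 12, 13, 17, 19, 23, 22]. The pivot is placed at index 2. All elements to the left of the pivot are <= 13, and all elements to the right are > 13.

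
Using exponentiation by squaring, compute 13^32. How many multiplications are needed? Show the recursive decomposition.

Computing 13^32 by squaring (build up from 13^1; each line after the first costs one multiplication):

13^1 = 13
13^2 = (13^1)^2 = 13^2 = 169
13^4 = (13^2)^2 = 169^2 = 28561
13^8 = (13^4)^2 = 28561^2 = 815730721
13^16 = (13^8)^2 = 815730721^2 = 665416609183179841
13^32 = (13^16)^2 = 665416609183179841^2 = 442779263776840698304313192148785281

Result: 442779263776840698304313192148785281
Multiplications needed: 5 (5 lines after 13^1)

13^32 = 442779263776840698304313192148785281. Using exponentiation by squaring, this requires 5 multiplications. The key idea: if the exponent is even, square the half-power; if odd, multiply by the base once.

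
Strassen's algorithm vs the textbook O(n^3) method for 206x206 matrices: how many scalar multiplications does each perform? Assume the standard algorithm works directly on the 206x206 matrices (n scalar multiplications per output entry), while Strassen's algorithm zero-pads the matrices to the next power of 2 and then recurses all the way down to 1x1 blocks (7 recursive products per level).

Matrix multiplication for 206x206 matrices:

Strassen's algorithm requires power-of-2 dimensions. Pad 206x206 to 256x256 (next power of 2).

Standard algorithm: 206^3 = 8741816 multiplications
Strassen's algorithm: 7^(log2(256)) = 7^8 = 5764801 multiplications
Savings: 8741816 - 5764801 = 2977015 multiplications

Standard: 8741816 multiplications (206^3). Strassen: 5764801 multiplications (7^8, after padding to 256x256). Strassen reduces 8 recursive multiplications to 7 at each level.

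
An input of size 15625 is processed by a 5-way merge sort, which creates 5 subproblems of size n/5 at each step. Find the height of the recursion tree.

For divide and conquer with division factor 5:

Problem sizes at each level:
Level 0: 15625
Level 1: 3125
Level 2: 625
Level 3: 125
Level 4: 25
Level 5: 5
Level 6: 1

The root is level 0 and the size-1 base case is level 6 (the tree spans levels 0 through 6, i.e. 7 levels counting the root), so the depth is the number of divisions: log_5(15625) = 6

The recursion tree depth is log_5(15625) = 6. At each level, the problem size is divided by 5, so it takes 6 divisions to reduce to a base case of size 1. The algorithm makes 5 recursive calls at each level.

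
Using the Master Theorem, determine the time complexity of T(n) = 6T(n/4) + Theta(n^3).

Master Theorem for T(n) = 6T(n/4) + O(n^3):

a = 6, b = 4, c = 3
log_b(a) = log_4(6) = 1.2925

Case 3: c = 3 > log_4(6) = 1.2925
T(n) = O(n^3) = O(n^3)

For T(n) = 6T(n/4) + O(n^3): log_4(6) = 1.2925. This is Case 3 of the Master Theorem (c > log_b(a), work dominated by root), giving O(n^3).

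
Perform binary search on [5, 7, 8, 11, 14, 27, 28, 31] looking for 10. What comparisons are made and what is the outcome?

Binary search for 10 in [5, 7, 8, 11, 14, 27, 28, 31]:

lo=0, hi=7, mid=3, arr[mid]=11 -> 11 > 10, search left half
lo=0, hi=2, mid=1, arr[mid]=7 -> 7 < 10, search right half
lo=2, hi=2, mid=2, arr[mid]=8 -> 8 < 10, search right half
lo=3 > hi=2, target 10 not found

Binary search determines that 10 is not in the array after 3 comparisons. The search space was exhausted without finding the target.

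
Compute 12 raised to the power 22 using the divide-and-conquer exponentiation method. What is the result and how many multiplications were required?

Computing 12^22 by squaring (build up from 12^1; each line after the first costs one multiplication):

12^1 = 12
12^2 = (12^1)^2 = 12^2 = 144
12^4 = (12^2)^2 = 144^2 = 20736
12^5 = 12 * 12^4 = 12 * 20736 = 248832
12^10 = (12^5)^2 = 248832^2 = 61917364224
12^11 = 12 * 12^10 = 12 * 61917364224 = 743008370688
12^22 = (12^11)^2 = 743008370688^2 = 552061438912436417593344

Result: 552061438912436417593344
Multiplications needed: 6 (6 lines after 12^1)

12^22 = 552061438912436417593344. Using exponentiation by squaring, this requires 6 multiplications. The key idea: if the exponent is even, square the half-power; if odd, multiply by the base once.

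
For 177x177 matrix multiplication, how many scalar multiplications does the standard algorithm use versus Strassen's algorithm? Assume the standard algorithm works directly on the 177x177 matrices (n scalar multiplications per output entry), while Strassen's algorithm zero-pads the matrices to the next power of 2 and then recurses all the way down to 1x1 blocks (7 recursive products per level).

Matrix multiplication for 177x177 matrices:

Strassen's algorithm requires power-of-2 dimensions. Pad 177x177 to 256x256 (next power of 2).

Standard algorithm: 177^3 = 5545233 multiplications
Strassen's algorithm: 7^(log2(256)) = 7^8 = 5764801 multiplications
Difference: 5545233 - 5764801 = -219568 (Strassen uses MORE here due to padding overhead — for small or just-over-power-of-2 n, padding can outweigh the per-level savings)

Standard: 5545233 multiplications (177^3). Strassen: 5764801 multiplications (7^8, after padding to 256x256). Strassen reduces 8 recursive multiplications to 7 at each level.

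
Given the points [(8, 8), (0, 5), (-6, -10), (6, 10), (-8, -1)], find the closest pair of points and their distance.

Computing all pairwise distances among 5 points:

d((8, 8), (0, 5)) = 8.544
d((8, 8), (-6, -10)) = 22.8035
d((8, 8), (6, 10)) = 2.8284 <-- minimum
d((8, 8), (-8, -1)) = 18.3576
d((0, 5), (-6, -10)) = 16.1555
d((0, 5), (6, 10)) = 7.8102
d((0, 5), (-8, -1)) = 10.0
d((-6, -10), (6, 10)) = 23.3238
d((-6, -10), (-8, -1)) = 9.2195
d((6, 10), (-8, -1)) = 17.8045

Closest pair: (8, 8) and (6, 10) with distance 2.8284

The closest pair is (8, 8) and (6, 10) with Euclidean distance 2.8284. For 5 points, brute-force pairwise comparison is shown above. For large n, the divide-and-conquer algorithm (sort by x, recurse on halves, check the dividing strip) achieves O(n log n).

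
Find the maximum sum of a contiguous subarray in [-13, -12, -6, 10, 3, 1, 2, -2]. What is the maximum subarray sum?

Using Kadane's algorithm on [-13, -12, -6, 10, 3, 1, 2, -2]:

Scanning through the array:
Position 1 (value -12): max_ending_here = -12, max_so_far = -12
Position 2 (value -6): max_ending_here = -6, max_so_far = -6
Position 3 (value 10): max_ending_here = 10, max_so_far = 10
Position 4 (value 3): max_ending_here = 13, max_so_far = 13
Position 5 (value 1): max_ending_here = 14, max_so_far = 14
Position 6 (value 2): max_ending_here = 16, max_so_far = 16
Position 7 (value -2): max_ending_here = 14, max_so_far = 16

Maximum subarray: [10, 3, 1, 2]
Maximum sum: 16

The maximum subarray is [10, 3, 1, 2] with sum 16. This subarray runs from index 3 to index 6.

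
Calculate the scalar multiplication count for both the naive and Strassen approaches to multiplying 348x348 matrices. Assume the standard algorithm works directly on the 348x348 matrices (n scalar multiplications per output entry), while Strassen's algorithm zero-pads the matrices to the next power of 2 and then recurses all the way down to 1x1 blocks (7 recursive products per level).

Matrix multiplication for 348x348 matrices:

Strassen's algorithm requires power-of-2 dimensions. Pad 348x348 to 512x512 (next power of 2).

Standard algorithm: 348^3 = 42144192 multiplications
Strassen's algorithm: 7^(log2(512)) = 7^9 = 40353607 multiplications
Savings: 42144192 - 40353607 = 1790585 multiplications

Standard: 42144192 multiplications (348^3). Strassen: 40353607 multiplications (7^9, after padding to 512x512). Strassen reduces 8 recursive multiplications to 7 at each level.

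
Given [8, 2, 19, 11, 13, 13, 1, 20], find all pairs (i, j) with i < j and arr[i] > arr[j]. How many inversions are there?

Finding inversions in [8, 2, 19, 11, 13, 13, 1, 20]:

(0, 1): arr[0]=8 > arr[1]=2
(0, 6): arr[0]=8 > arr[6]=1
(1, 6): arr[1]=2 > arr[6]=1
(2, 3): arr[2]=19 > arr[3]=11
(2, 4): arr[2]=19 > arr[4]=13
(2, 5): arr[2]=19 > arr[5]=13
(2, 6): arr[2]=19 > arr[6]=1
(3, 6): arr[3]=11 > arr[6]=1
(4, 6): arr[4]=13 > arr[6]=1
(5, 6): arr[5]=13 > arr[6]=1

Total inversions: 10

The array has 10 inversion(s): (0,1), (0,6), (1,6), (2,3), (2,4), (2,5), (2,6), (3,6), (4,6), (5,6). Each pair (i,j) satisfies i < j and arr[i] > arr[j].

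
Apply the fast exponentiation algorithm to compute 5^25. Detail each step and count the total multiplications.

Computing 5^25 by squaring (build up from 5^1; each line after the first costs one multiplication):

5^1 = 5
5^2 = (5^1)^2 = 5^2 = 25
5^3 = 5 * 5^2 = 5 * 25 = 125
5^6 = (5^3)^2 = 125^2 = 15625
5^12 = (5^6)^2 = 15625^2 = 244140625
5^24 = (5^12)^2 = 244140625^2 = 59604644775390625
5^25 = 5 * 5^24 = 5 * 59604644775390625 = 298023223876953125

Result: 298023223876953125
Multiplications needed: 6 (6 lines after 5^1)

5^25 = 298023223876953125. Using exponentiation by squaring, this requires 6 multiplications. The key idea: if the exponent is even, square the half-power; if odd, multiply by the base once.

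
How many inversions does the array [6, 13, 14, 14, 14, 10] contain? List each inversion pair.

Finding inversions in [6, 13, 14, 14, 14, 10]:

(1, 5): arr[1]=13 > arr[5]=10
(2, 5): arr[2]=14 > arr[5]=10
(3, 5): arr[3]=14 > arr[5]=10
(4, 5): arr[4]=14 > arr[5]=10

Total inversions: 4

The array has 4 inversion(s): (1,5), (2,5), (3,5), (4,5). Each pair (i,j) satisfies i < j and arr[i] > arr[j].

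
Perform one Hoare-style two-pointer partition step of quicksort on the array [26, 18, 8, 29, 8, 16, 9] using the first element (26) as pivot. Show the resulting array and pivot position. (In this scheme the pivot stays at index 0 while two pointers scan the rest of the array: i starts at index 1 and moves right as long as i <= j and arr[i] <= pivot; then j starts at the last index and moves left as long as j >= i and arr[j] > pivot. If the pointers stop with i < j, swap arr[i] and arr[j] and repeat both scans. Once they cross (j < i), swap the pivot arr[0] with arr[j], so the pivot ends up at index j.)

Hoare-style two-pointer partition with pivot = 26:

Initial array: [26, 18, 8, 29, 8, 16, 9]

Pointers start at i = 1, j = 6.
i stops at index 3 (arr[3]=29 > 26), j stops at index 6 (arr[6]=9 <= 26): swap arr[3] and arr[6], array becomes [26, 18, 8, 9, 8, 16, 29]
i ends at 6, j ends at 5: the pointers have crossed (j < i), so scanning stops.

Swap pivot arr[0] with arr[5] to place pivot at position 5: [16, 18, 8, 9, 8, 26, 29]
Pivot position: 5

After partitioning with pivot 26, the array becomes [16, 18, 8, 9, 8, 26, 29]. The pivot is placed at index 5. All elements to the left of the pivot are <= 26, and all elements to the right are > 26.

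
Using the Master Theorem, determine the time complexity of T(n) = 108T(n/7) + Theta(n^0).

Master Theorem for T(n) = 108T(n/7) + O(n^0):

a = 108, b = 7, c = 0
log_b(a) = log_7(108) = 2.4061

Case 1: c = 0 < log_7(108) = 2.4061
T(n) = O(n^(log_7 108))

For T(n) = 108T(n/7) + O(n^0): log_7(108) = 2.4061. This is Case 1 of the Master Theorem (c < log_b(a), work dominated by leaves), giving O(n^(log_7 108)).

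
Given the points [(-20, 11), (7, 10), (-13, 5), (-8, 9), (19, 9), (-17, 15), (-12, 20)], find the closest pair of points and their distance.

Computing all pairwise distances among 7 points:

d((-20, 11), (7, 10)) = 27.0185
d((-20, 11), (-13, 5)) = 9.2195
d((-20, 11), (-8, 9)) = 12.1655
d((-20, 11), (19, 9)) = 39.0512
d((-20, 11), (-17, 15)) = 5.0 <-- minimum
d((-20, 11), (-12, 20)) = 12.0416
d((7, 10), (-13, 5)) = 20.6155
d((7, 10), (-8, 9)) = 15.0333
d((7, 10), (19, 9)) = 12.0416
d((7, 10), (-17, 15)) = 24.5153
d((7, 10), (-12, 20)) = 21.4709
d((-13, 5), (-8, 9)) = 6.4031
d((-13, 5), (19, 9)) = 32.249
d((-13, 5), (-17, 15)) = 10.7703
d((-13, 5), (-12, 20)) = 15.0333
d((-8, 9), (19, 9)) = 27.0
d((-8, 9), (-17, 15)) = 10.8167
d((-8, 9), (-12, 20)) = 11.7047
d((19, 9), (-17, 15)) = 36.4966
d((19, 9), (-12, 20)) = 32.8938
d((-17, 15), (-12, 20)) = 7.0711

Closest pair: (-20, 11) and (-17, 15) with distance 5.0

The closest pair is (-20, 11) and (-17, 15) with Euclidean distance 5.0. For 7 points, brute-force pairwise comparison is shown above. For large n, the divide-and-conquer algorithm (sort by x, recurse on halves, check the dividing strip) achieves O(n log n).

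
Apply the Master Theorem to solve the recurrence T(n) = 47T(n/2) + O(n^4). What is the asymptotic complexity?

Master Theorem for T(n) = 47T(n/2) + O(n^4):

a = 47, b = 2, c = 4
log_b(a) = log_2(47) = 5.5546

Case 1: c = 4 < log_2(47) = 5.5546
T(n) = O(n^(log_2 47))

For T(n) = 47T(n/2) + O(n^4): log_2(47) = 5.5546. This is Case 1 of the Master Theorem (c < log_b(a), work dominated by leaves), giving O(n^(log_2 47)).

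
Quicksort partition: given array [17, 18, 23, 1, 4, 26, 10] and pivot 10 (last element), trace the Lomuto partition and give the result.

Lomuto partition with pivot = 10:

Initial array: [17, 18, 23, 1, 4, 26, 10]

arr[0]=17 > 10: no swap
arr[1]=18 > 10: no swap
arr[2]=23 > 10: no swap
arr[3]=1 <= 10: swap with position 0, array becomes [1, 18, 23, 17, 4, 26, 10]
arr[4]=4 <= 10: swap with position 1, array becomes [1, 4, 23, 17, 18, 26, 10]
arr[5]=26 > 10: no swap

Place pivot at position 2: [1, 4, 10, 17, 18, 26, 23]
Pivot position: 2

After partitioning with pivot 10, the array becomes [1, 4, 10, 17, 18, 26, 23]. The pivot is placed at index 2. All elements to the left of the pivot are <= 10, and all elements to the right are > 10.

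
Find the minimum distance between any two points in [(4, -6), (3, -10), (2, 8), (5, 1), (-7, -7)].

Computing all pairwise distances among 5 points:

d((4, -6), (3, -10)) = 4.1231 <-- minimum
d((4, -6), (2, 8)) = 14.1421
d((4, -6), (5, 1)) = 7.0711
d((4, -6), (-7, -7)) = 11.0454
d((3, -10), (2, 8)) = 18.0278
d((3, -10), (5, 1)) = 11.1803
d((3, -10), (-7, -7)) = 10.4403
d((2, 8), (5, 1)) = 7.6158
d((2, 8), (-7, -7)) = 17.4929
d((5, 1), (-7, -7)) = 14.4222

Closest pair: (4, -6) and (3, -10) with distance 4.1231

The closest pair is (4, -6) and (3, -10) with Euclidean distance 4.1231. For 5 points, brute-force pairwise comparison is shown above. For large n, the divide-and-conquer algorithm (sort by x, recurse on halves, check the dividing strip) achieves O(n log n).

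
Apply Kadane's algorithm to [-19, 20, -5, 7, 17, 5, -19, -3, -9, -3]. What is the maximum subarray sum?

Using Kadane's algorithm on [-19, 20, -5, 7, 17, 5, -19, -3, -9, -3]:

Scanning through the array:
Position 1 (value 20): max_ending_here = 20, max_so_far = 20
Position 2 (value -5): max_ending_here = 15, max_so_far = 20
Position 3 (value 7): max_ending_here = 22, max_so_far = 22
Position 4 (value 17): max_ending_here = 39, max_so_far = 39
Position 5 (value 5): max_ending_here = 44, max_so_far = 44
Position 6 (value -19): max_ending_here = 25, max_so_far = 44
Position 7 (value -3): max_ending_here = 22, max_so_far = 44
Position 8 (value -9): max_ending_here = 13, max_so_far = 44
Position 9 (value -3): max_ending_here = 10, max_so_far = 44

Maximum subarray: [20, -5, 7, 17, 5]
Maximum sum: 44

The maximum subarray is [20, -5, 7, 17, 5] with sum 44. This subarray runs from index 1 to index 5.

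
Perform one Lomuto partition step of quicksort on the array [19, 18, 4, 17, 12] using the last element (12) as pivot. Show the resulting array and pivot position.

Lomuto partition with pivot = 12:

Initial array: [19, 18, 4, 17, 12]

arr[0]=19 > 12: no swap
arr[1]=18 > 12: no swap
arr[2]=4 <= 12: swap with position 0, array becomes [4, 18, 19, 17, 12]
arr[3]=17 > 12: no swap

Place pivot at position 1: [4, 12, 19, 17, 18]
Pivot position: 1

After partitioning with pivot 12, the array becomes [4, 12, 19, 17, 18]. The pivot is placed at index 1. All elements to the left of the pivot are <= 12, and all elements to the right are > 12.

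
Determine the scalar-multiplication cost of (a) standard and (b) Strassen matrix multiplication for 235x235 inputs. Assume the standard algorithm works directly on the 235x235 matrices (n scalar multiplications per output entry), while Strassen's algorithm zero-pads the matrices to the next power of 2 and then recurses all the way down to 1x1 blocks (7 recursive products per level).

Matrix multiplication for 235x235 matrices:

Strassen's algorithm requires power-of-2 dimensions. Pad 235x235 to 256x256 (next power of 2).

Standard algorithm: 235^3 = 12977875 multiplications
Strassen's algorithm: 7^(log2(256)) = 7^8 = 5764801 multiplications
Savings: 12977875 - 5764801 = 7213074 multiplications

Standard: 12977875 multiplications (235^3). Strassen: 5764801 multiplications (7^8, after padding to 256x256). Strassen reduces 8 recursive multiplications to 7 at each level.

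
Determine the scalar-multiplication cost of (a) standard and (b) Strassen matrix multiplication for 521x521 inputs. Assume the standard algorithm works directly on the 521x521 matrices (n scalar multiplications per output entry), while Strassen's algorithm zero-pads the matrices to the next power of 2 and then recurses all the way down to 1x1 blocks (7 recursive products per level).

Matrix multiplication for 521x521 matrices:

Strassen's algorithm requires power-of-2 dimensions. Pad 521x521 to 1024x1024 (next power of 2).

Standard algorithm: 521^3 = 141420761 multiplications
Strassen's algorithm: 7^(log2(1024)) = 7^10 = 282475249 multiplications
Difference: 141420761 - 282475249 = -141054488 (Strassen uses MORE here due to padding overhead — for small or just-over-power-of-2 n, padding can outweigh the per-level savings)

Standard: 141420761 multiplications (521^3). Strassen: 282475249 multiplications (7^10, after padding to 1024x1024). Strassen reduces 8 recursive multiplications to 7 at each level.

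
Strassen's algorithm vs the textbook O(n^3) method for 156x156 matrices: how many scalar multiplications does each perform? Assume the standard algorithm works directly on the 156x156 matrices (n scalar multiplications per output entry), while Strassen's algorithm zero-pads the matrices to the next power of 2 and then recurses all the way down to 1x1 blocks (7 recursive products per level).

Matrix multiplication for 156x156 matrices:

Strassen's algorithm requires power-of-2 dimensions. Pad 156x156 to 256x256 (next power of 2).

Standard algorithm: 156^3 = 3796416 multiplications
Strassen's algorithm: 7^(log2(256)) = 7^8 = 5764801 multiplications
Difference: 3796416 - 5764801 = -1968385 (Strassen uses MORE here due to padding overhead — for small or just-over-power-of-2 n, padding can outweigh the per-level savings)

Standard: 3796416 multiplications (156^3). Strassen: 5764801 multiplications (7^8, after padding to 256x256). Strassen reduces 8 recursive multiplications to 7 at each level.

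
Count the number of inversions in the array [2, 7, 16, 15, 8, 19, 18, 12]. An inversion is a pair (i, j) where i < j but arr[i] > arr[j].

Finding inversions in [2, 7, 16, 15, 8, 19, 18, 12]:

(2, 3): arr[2]=16 > arr[3]=15
(2, 4): arr[2]=16 > arr[4]=8
(2, 7): arr[2]=16 > arr[7]=12
(3, 4): arr[3]=15 > arr[4]=8
(3, 7): arr[3]=15 > arr[7]=12
(5, 6): arr[5]=19 > arr[6]=18
(5, 7): arr[5]=19 > arr[7]=12
(6, 7): arr[6]=18 > arr[7]=12

Total inversions: 8

The array has 8 inversion(s): (2,3), (2,4), (2,7), (3,4), (3,7), (5,6), (5,7), (6,7). Each pair (i,j) satisfies i < j and arr[i] > arr[j].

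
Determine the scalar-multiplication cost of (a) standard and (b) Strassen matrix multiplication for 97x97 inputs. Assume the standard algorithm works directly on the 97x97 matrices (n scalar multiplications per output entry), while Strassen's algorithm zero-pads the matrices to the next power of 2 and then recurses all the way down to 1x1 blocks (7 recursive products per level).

Matrix multiplication for 97x97 matrices:

Strassen's algorithm requires power-of-2 dimensions. Pad 97x97 to 128x128 (next power of 2).

Standard algorithm: 97^3 = 912673 multiplications
Strassen's algorithm: 7^(log2(128)) = 7^7 = 823543 multiplications
Savings: 912673 - 823543 = 89130 multiplications

Standard: 912673 multiplications (97^3). Strassen: 823543 multiplications (7^7, after padding to 128x128). Strassen reduces 8 recursive multiplications to 7 at each level.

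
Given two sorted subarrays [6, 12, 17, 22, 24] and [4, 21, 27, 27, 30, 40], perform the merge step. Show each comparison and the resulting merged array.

Merging process:

Compare 6 vs 4: take 4 from right. Merged: [4]
Compare 6 vs 21: take 6 from left. Merged: [4, 6]
Compare 12 vs 21: take 12 from left. Merged: [4, 6, 12]
Compare 17 vs 21: take 17 from left. Merged: [4, 6, 12, 17]
Compare 22 vs 21: take 21 from right. Merged: [4, 6, 12, 17, 21]
Compare 22 vs 27: take 22 from left. Merged: [4, 6, 12, 17, 21, 22]
Compare 24 vs 27: take 24 from left. Merged: [4, 6, 12, 17, 21, 22, 24]
Append remaining from right: [27, 27, 30, 40]. Merged: [4, 6, 12, 17, 21, 22, 24, 27, 27, 30, 40]

Final merged array: [4, 6, 12, 17, 21, 22, 24, 27, 27, 30, 40]
Total comparisons: 7

The merged array is [4, 6, 12, 17, 21, 22, 24, 27, 27, 30, 40], requiring 7 comparisons. The merge step runs in O(n) time where n is the total number of elements.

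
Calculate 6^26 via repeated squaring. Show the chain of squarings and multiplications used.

Computing 6^26 by squaring (build up from 6^1; each line after the first costs one multiplication):

6^1 = 6
6^2 = (6^1)^2 = 6^2 = 36
6^3 = 6 * 6^2 = 6 * 36 = 216
6^6 = (6^3)^2 = 216^2 = 46656
6^12 = (6^6)^2 = 46656^2 = 2176782336
6^13 = 6 * 6^12 = 6 * 2176782336 = 13060694016
6^26 = (6^13)^2 = 13060694016^2 = 170581728179578208256

Result: 170581728179578208256
Multiplications needed: 6 (6 lines after 6^1)

6^26 = 170581728179578208256. Using exponentiation by squaring, this requires 6 multiplications. The key idea: if the exponent is even, square the half-power; if odd, multiply by the base once.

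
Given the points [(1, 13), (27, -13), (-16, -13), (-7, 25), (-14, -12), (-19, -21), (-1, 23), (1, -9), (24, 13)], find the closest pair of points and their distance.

Computing all pairwise distances among 9 points:

d((1, 13), (27, -13)) = 36.7696
d((1, 13), (-16, -13)) = 31.0644
d((1, 13), (-7, 25)) = 14.4222
d((1, 13), (-14, -12)) = 29.1548
d((1, 13), (-19, -21)) = 39.4462
d((1, 13), (-1, 23)) = 10.198
d((1, 13), (1, -9)) = 22.0
d((1, 13), (24, 13)) = 23.0
d((27, -13), (-16, -13)) = 43.0
d((27, -13), (-7, 25)) = 50.9902
d((27, -13), (-14, -12)) = 41.0122
d((27, -13), (-19, -21)) = 46.6905
d((27, -13), (-1, 23)) = 45.607
d((27, -13), (1, -9)) = 26.3059
d((27, -13), (24, 13)) = 26.1725
d((-16, -13), (-7, 25)) = 39.0512
d((-16, -13), (-14, -12)) = 2.2361 <-- minimum
d((-16, -13), (-19, -21)) = 8.544
d((-16, -13), (-1, 23)) = 39.0
d((-16, -13), (1, -9)) = 17.4642
d((-16, -13), (24, 13)) = 47.7074
d((-7, 25), (-14, -12)) = 37.6563
d((-7, 25), (-19, -21)) = 47.5395
d((-7, 25), (-1, 23)) = 6.3246
d((-7, 25), (1, -9)) = 34.9285
d((-7, 25), (24, 13)) = 33.2415
d((-14, -12), (-19, -21)) = 10.2956
d((-14, -12), (-1, 23)) = 37.3363
d((-14, -12), (1, -9)) = 15.2971
d((-14, -12), (24, 13)) = 45.4863
d((-19, -21), (-1, 23)) = 47.5395
d((-19, -21), (1, -9)) = 23.3238
d((-19, -21), (24, 13)) = 54.8179
d((-1, 23), (1, -9)) = 32.0624
d((-1, 23), (24, 13)) = 26.9258
d((1, -9), (24, 13)) = 31.8277

Closest pair: (-16, -13) and (-14, -12) with distance 2.2361

The closest pair is (-16, -13) and (-14, -12) with Euclidean distance 2.2361. For 9 points, brute-force pairwise comparison is shown above. For large n, the divide-and-conquer algorithm (sort by x, recurse on halves, check the dividing strip) achieves O(n log n).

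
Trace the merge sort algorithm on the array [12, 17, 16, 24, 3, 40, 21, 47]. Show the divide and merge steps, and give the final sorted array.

Merge sort trace:

Split: [12, 17, 16, 24, 3, 40, 21, 47] -> [12, 17, 16, 24] and [3, 40, 21, 47]
  Split: [12, 17, 16, 24] -> [12, 17] and [16, 24]
    Split: [12, 17] -> [12] and [17]
    Merge: [12] + [17] -> [12, 17]
    Split: [16, 24] -> [16] and [24]
    Merge: [16] + [24] -> [16, 24]
  Merge: [12, 17] + [16, 24] -> [12, 16, 17, 24]
  Split: [3, 40, 21, 47] -> [3, 40] and [21, 47]
    Split: [3, 40] -> [3] and [40]
    Merge: [3] + [40] -> [3, 40]
    Split: [21, 47] -> [21] and [47]
    Merge: [21] + [47] -> [21, 47]
  Merge: [3, 40] + [21, 47] -> [3, 21, 40, 47]
Merge: [12, 16, 17, 24] + [3, 21, 40, 47] -> [3, 12, 16, 17, 21, 24, 40, 47]

Final sorted array: [3, 12, 16, 17, 21, 24, 40, 47]

The merge sort proceeds by recursively splitting the array and merging sorted halves.
After all merges, the sorted array is [3, 12, 16, 17, 21, 24, 40, 47].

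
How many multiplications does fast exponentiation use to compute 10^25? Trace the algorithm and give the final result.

Computing 10^25 by squaring (build up from 10^1; each line after the first costs one multiplication):

10^1 = 10
10^2 = (10^1)^2 = 10^2 = 100
10^3 = 10 * 10^2 = 10 * 100 = 1000
10^6 = (10^3)^2 = 1000^2 = 1000000
10^12 = (10^6)^2 = 1000000^2 = 1000000000000
10^24 = (10^12)^2 = 1000000000000^2 = 1000000000000000000000000
10^25 = 10 * 10^24 = 10 * 1000000000000000000000000 = 10000000000000000000000000

Result: 10000000000000000000000000
Multiplications needed: 6 (6 lines after 10^1)

10^25 = 10000000000000000000000000. Using exponentiation by squaring, this requires 6 multiplications. The key idea: if the exponent is even, square the half-power; if odd, multiply by the base once.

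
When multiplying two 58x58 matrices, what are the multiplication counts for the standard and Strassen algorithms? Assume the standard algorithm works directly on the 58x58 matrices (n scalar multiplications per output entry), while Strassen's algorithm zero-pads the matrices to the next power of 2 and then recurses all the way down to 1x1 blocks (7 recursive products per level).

Matrix multiplication for 58x58 matrices:

Strassen's algorithm requires power-of-2 dimensions. Pad 58x58 to 64x64 (next power of 2).

Standard algorithm: 58^3 = 195112 multiplications
Strassen's algorithm: 7^(log2(64)) = 7^6 = 117649 multiplications
Savings: 195112 - 117649 = 77463 multiplications

Standard: 195112 multiplications (58^3). Strassen: 117649 multiplications (7^6, after padding to 64x64). Strassen reduces 8 recursive multiplications to 7 at each level.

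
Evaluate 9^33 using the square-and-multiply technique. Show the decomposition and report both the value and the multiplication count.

Computing 9^33 by squaring (build up from 9^1; each line after the first costs one multiplication):

9^1 = 9
9^2 = (9^1)^2 = 9^2 = 81
9^4 = (9^2)^2 = 81^2 = 6561
9^8 = (9^4)^2 = 6561^2 = 43046721
9^16 = (9^8)^2 = 43046721^2 = 1853020188851841
9^32 = (9^16)^2 = 1853020188851841^2 = 3433683820292512484657849089281
9^33 = 9 * 9^32 = 9 * 3433683820292512484657849089281 = 30903154382632612361920641803529

Result: 30903154382632612361920641803529
Multiplications needed: 6 (6 lines after 9^1)

9^33 = 30903154382632612361920641803529. Using exponentiation by squaring, this requires 6 multiplications. The key idea: if the exponent is even, square the half-power; if odd, multiply by the base once.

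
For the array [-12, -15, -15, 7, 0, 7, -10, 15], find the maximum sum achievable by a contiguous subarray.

Using Kadane's algorithm on [-12, -15, -15, 7, 0, 7, -10, 15]:

Scanning through the array:
Position 1 (value -15): max_ending_here = -15, max_so_far = -12
Position 2 (value -15): max_ending_here = -15, max_so_far = -12
Position 3 (value 7): max_ending_here = 7, max_so_far = 7
Position 4 (value 0): max_ending_here = 7, max_so_far = 7
Position 5 (value 7): max_ending_here = 14, max_so_far = 14
Position 6 (value -10): max_ending_here = 4, max_so_far = 14
Position 7 (value 15): max_ending_here = 19, max_so_far = 19

Maximum subarray: [7, 0, 7, -10, 15]
Maximum sum: 19

The maximum subarray is [7, 0, 7, -10, 15] with sum 19. This subarray runs from index 3 to index 7.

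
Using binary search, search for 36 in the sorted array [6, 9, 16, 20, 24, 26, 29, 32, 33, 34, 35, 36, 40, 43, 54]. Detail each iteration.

Binary search for 36 in [6, 9, 16, 20, 24, 26, 29, 32, 33, 34, 35, 36, 40, 43, 54]:

lo=0, hi=14, mid=7, arr[mid]=32 -> 32 < 36, search right half
lo=8, hi=14, mid=11, arr[mid]=36 -> Found target at index 11!

Binary search finds 36 at index 11 after 2 comparisons. The search repeatedly halves the search space by comparing with the middle element.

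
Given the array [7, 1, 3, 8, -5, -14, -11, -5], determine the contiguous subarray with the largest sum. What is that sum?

Using Kadane's algorithm on [7, 1, 3, 8, -5, -14, -11, -5]:

Scanning through the array:
Position 1 (value 1): max_ending_here = 8, max_so_far = 8
Position 2 (value 3): max_ending_here = 11, max_so_far = 11
Position 3 (value 8): max_ending_here = 19, max_so_far = 19
Position 4 (value -5): max_ending_here = 14, max_so_far = 19
Position 5 (value -14): max_ending_here = 0, max_so_far = 19
Position 6 (value -11): max_ending_here = -11, max_so_far = 19
Position 7 (value -5): max_ending_here = -5, max_so_far = 19

Maximum subarray: [7, 1, 3, 8]
Maximum sum: 19

The maximum subarray is [7, 1, 3, 8] with sum 19. This subarray runs from index 0 to index 3.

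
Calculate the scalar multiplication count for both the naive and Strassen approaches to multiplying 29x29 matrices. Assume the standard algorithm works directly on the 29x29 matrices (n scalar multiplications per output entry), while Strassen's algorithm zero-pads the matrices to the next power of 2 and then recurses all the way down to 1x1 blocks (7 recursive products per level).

Matrix multiplication for 29x29 matrices:

Strassen's algorithm requires power-of-2 dimensions. Pad 29x29 to 32x32 (next power of 2).

Standard algorithm: 29^3 = 24389 multiplications
Strassen's algorithm: 7^(log2(32)) = 7^5 = 16807 multiplications
Savings: 24389 - 16807 = 7582 multiplications

Standard: 24389 multiplications (29^3). Strassen: 16807 multiplications (7^5, after padding to 32x32). Strassen reduces 8 recursive multiplications to 7 at each level.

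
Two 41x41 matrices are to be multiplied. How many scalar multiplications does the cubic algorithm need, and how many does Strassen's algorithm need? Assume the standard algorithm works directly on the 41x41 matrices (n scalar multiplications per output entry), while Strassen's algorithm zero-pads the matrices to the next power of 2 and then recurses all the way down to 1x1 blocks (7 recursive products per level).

Matrix multiplication for 41x41 matrices:

Strassen's algorithm requires power-of-2 dimensions. Pad 41x41 to 64x64 (next power of 2).

Standard algorithm: 41^3 = 68921 multiplications
Strassen's algorithm: 7^(log2(64)) = 7^6 = 117649 multiplications
Difference: 68921 - 117649 = -48728 (Strassen uses MORE here due to padding overhead — for small or just-over-power-of-2 n, padding can outweigh the per-level savings)

Standard: 68921 multiplications (41^3). Strassen: 117649 multiplications (7^6, after padding to 64x64). Strassen reduces 8 recursive multiplications to 7 at each level.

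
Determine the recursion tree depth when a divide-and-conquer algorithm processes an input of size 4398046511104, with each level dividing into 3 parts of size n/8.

For divide and conquer with division factor 8:

Problem sizes at each level:
Level 0: 4398046511104
Level 1: 549755813888
Level 2: 68719476736
Level 3: 8589934592
Level 4: 1073741824
Level 5: 134217728
Level 6: 16777216
Level 7: 2097152
Level 8: 262144
Level 9: 32768
Level 10: 4096
Level 11: 512
Level 12: 64
Level 13: 8
Level 14: 1

The root is level 0 and the size-1 base case is level 14 (the tree spans levels 0 through 14, i.e. 15 levels counting the root), so the depth is the number of divisions: log_8(4398046511104) = 14

The recursion tree depth is log_8(4398046511104) = 14. At each level, the problem size is divided by 8, so it takes 14 divisions to reduce to a base case of size 1. The algorithm makes 3 recursive calls at each level.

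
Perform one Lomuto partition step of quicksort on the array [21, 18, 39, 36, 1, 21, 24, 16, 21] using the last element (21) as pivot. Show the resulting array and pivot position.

Lomuto partition with pivot = 21:

Initial array: [21, 18, 39, 36, 1, 21, 24, 16, 21]

arr[0]=21 <= 21: swap with position 0, array becomes [21, 18, 39, 36, 1, 21, 24, 16, 21]
arr[1]=18 <= 21: swap with position 1, array becomes [21, 18, 39, 36, 1, 21, 24, 16, 21]
arr[2]=39 > 21: no swap
arr[3]=36 > 21: no swap
arr[4]=1 <= 21: swap with position 2, array becomes [21, 18, 1, 36, 39, 21, 24, 16, 21]
arr[5]=21 <= 21: swap with position 3, array becomes [21, 18, 1, 21, 39, 36, 24, 16, 21]
arr[6]=24 > 21: no swap
arr[7]=16 <= 21: swap with position 4, array becomes [21, 18, 1, 21, 16, 36, 24, 39, 21]

Place pivot at position 5: [21, 18, 1, 21, 16, 21, 24, 39, 36]
Pivot position: 5

After partitioning with pivot 21, the array becomes [21, 18, 1, 21, 16, 21, 24, 39, 36]. The pivot is placed at index 5. All elements to the left of the pivot are <= 21, and all elements to the right are > 21.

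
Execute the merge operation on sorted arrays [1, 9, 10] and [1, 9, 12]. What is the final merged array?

Merging process:

Compare 1 vs 1: take 1 from left. Merged: [1]
Compare 9 vs 1: take 1 from right. Merged: [1, 1]
Compare 9 vs 9: take 9 from left. Merged: [1, 1, 9]
Compare 10 vs 9: take 9 from right. Merged: [1, 1, 9, 9]
Compare 10 vs 12: take 10 from left. Merged: [1, 1, 9, 9, 10]
Append remaining from right: [12]. Merged: [1, 1, 9, 9, 10, 12]

Final merged array: [1, 1, 9, 9, 10, 12]
Total comparisons: 5

The merged array is [1, 1, 9, 9, 10, 12], requiring 5 comparisons. The merge step runs in O(n) time where n is the total number of elements.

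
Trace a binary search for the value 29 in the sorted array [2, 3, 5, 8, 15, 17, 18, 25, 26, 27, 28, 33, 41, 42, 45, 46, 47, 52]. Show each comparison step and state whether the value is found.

Binary search for 29 in [2, 3, 5, 8, 15, 17, 18, 25, 26, 27, 28, 33, 41, 42, 45, 46, 47, 52]:

lo=0, hi=17, mid=8, arr[mid]=26 -> 26 < 29, search right half
lo=9, hi=17, mid=13, arr[mid]=42 -> 42 > 29, search left half
lo=9, hi=12, mid=10, arr[mid]=28 -> 28 < 29, search right half
lo=11, hi=12, mid=11, arr[mid]=33 -> 33 > 29, search left half
lo=11 > hi=10, target 29 not found

Binary search determines that 29 is not in the array after 4 comparisons. The search space was exhausted without finding the target.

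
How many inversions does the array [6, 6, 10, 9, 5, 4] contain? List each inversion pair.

Finding inversions in [6, 6, 10, 9, 5, 4]:

(0, 4): arr[0]=6 > arr[4]=5
(0, 5): arr[0]=6 > arr[5]=4
(1, 4): arr[1]=6 > arr[4]=5
(1, 5): arr[1]=6 > arr[5]=4
(2, 3): arr[2]=10 > arr[3]=9
(2, 4): arr[2]=10 > arr[4]=5
(2, 5): arr[2]=10 > arr[5]=4
(3, 4): arr[3]=9 > arr[4]=5
(3, 5): arr[3]=9 > arr[5]=4
(4, 5): arr[4]=5 > arr[5]=4

Total inversions: 10

The array has 10 inversion(s): (0,4), (0,5), (1,4), (1,5), (2,3), (2,4), (2,5), (3,4), (3,5), (4,5). Each pair (i,j) satisfies i < j and arr[i] > arr[j].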